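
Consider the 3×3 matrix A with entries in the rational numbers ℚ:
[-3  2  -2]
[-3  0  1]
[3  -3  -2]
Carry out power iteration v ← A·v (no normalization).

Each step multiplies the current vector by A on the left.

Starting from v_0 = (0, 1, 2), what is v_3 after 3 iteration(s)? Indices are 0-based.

v_3 = (-78, -70, 71)

v_0 = (0, 1, 2).
v_1 = A·v_0 = (-2, 2, -7).
v_2 = A·v_1 = (24, -1, 2).
v_3 = A·v_2 = (-78, -70, 71).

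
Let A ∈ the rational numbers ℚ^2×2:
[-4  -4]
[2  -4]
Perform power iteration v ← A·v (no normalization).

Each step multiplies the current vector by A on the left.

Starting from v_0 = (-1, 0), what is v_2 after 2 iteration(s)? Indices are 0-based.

v_0 = (-1, 0).
v_1 = A·v_0 = (4, -2).
v_2 = A·v_1 = (-8, 16).

v_2 = (-8, 16)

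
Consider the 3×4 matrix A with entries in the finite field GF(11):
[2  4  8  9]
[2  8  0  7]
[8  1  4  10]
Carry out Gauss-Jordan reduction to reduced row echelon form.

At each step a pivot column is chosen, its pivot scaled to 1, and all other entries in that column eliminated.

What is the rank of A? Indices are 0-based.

[1] R0 /= 2  ⇒  (1, 2, 4, 10)
     R1 -= 2·R0  ⇒  (0, 4, 3, 9)
     R2 -= 8·R0  ⇒  (0, 7, 5, 7)
[2] R1 /= 4  ⇒  (0, 1, 9, 5)
     R0 -= 2·R1  ⇒  (1, 0, 8, 0)
     R2 -= 7·R1  ⇒  (0, 0, 8, 5)
[3] R2 /= 8  ⇒  (0, 0, 1, 2)
     R0 -= 8·R2  ⇒  (1, 0, 0, 6)
     R1 -= 9·R2  ⇒  (0, 1, 0, 9)

rank = 3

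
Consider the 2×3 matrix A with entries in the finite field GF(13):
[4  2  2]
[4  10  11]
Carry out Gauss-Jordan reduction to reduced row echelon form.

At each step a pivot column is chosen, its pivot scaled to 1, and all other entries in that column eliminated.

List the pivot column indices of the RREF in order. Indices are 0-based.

step 1: normalize row 0 (÷4) = (1, 7, 7)
  row 1: subtract 4×row0 = (0, 8, 9)
step 2: normalize row 1 (÷8) = (0, 1, 6)
  row 0: subtract 7×row1 = (1, 0, 4)

pivot columns: 0, 1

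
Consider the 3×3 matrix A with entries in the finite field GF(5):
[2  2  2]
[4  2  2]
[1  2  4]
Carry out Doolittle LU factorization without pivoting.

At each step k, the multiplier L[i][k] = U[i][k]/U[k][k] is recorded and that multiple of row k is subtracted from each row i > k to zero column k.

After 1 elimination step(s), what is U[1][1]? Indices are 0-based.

U[1][1] = 3

Step 1: pivot at (0,0) is 2.
  row1 ← row1 − (2)·row0  ⇒  L[1][0]=2, U row1=(0, 3, 3)
  row2 ← row2 − (3)·row0  ⇒  L[2][0]=3, U row2=(0, 1, 3)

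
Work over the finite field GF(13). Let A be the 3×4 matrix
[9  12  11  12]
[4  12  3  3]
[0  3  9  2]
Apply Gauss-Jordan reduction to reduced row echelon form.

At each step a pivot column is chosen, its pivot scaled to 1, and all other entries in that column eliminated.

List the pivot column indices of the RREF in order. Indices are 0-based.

[1] R0 /= 9  ⇒  (1, 10, 7, 10)
     R1 -= 4·R0  ⇒  (0, 11, 1, 2)
[2] R1 /= 11  ⇒  (0, 1, 6, 12)
     R0 -= 10·R1  ⇒  (1, 0, 12, 7)
     R2 -= 3·R1  ⇒  (0, 0, 4, 5)
[3] R2 /= 4  ⇒  (0, 0, 1, 11)
     R0 -= 12·R2  ⇒  (1, 0, 0, 5)
     R1 -= 6·R2  ⇒  (0, 1, 0, 11)

pivot columns: 0, 1, 2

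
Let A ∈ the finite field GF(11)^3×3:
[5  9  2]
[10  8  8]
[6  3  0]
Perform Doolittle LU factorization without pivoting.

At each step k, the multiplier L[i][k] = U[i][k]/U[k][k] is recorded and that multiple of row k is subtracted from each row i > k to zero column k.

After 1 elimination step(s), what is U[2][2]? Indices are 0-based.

Step 1: pivot at (0,0) is 5.
  row1 ← row1 − (2)·row0  ⇒  L[1][0]=2, U row1=(0, 1, 4)
  row2 ← row2 − (10)·row0  ⇒  L[2][0]=10, U row2=(0, 1, 2)

U[2][2] = 2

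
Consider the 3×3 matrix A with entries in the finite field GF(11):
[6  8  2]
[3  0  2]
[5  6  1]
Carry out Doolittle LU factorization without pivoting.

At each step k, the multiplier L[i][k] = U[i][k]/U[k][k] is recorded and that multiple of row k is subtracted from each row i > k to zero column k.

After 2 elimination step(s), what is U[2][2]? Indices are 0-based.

k=0: U[0][0]=6
  eliminate (1,0): mult=6, new row 1: (0, 7, 1); set L[1][0]=6
  eliminate (2,0): mult=10, new row 2: (0, 3, 3); set L[2][0]=10
k=1: U[1][1]=7
  eliminate (2,1): mult=2, new row 2: (0, 0, 1); set L[2][1]=2

U[2][2] = 1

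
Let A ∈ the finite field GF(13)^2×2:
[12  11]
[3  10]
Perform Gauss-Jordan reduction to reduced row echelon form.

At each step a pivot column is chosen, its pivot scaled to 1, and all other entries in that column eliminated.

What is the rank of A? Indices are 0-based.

step 1: normalize row 0 (÷12) = (1, 2)
  row 1: subtract 3×row0 = (0, 4)
step 2: normalize row 1 (÷4) = (0, 1)
  row 0: subtract 2×row1 = (1, 0)

rank = 2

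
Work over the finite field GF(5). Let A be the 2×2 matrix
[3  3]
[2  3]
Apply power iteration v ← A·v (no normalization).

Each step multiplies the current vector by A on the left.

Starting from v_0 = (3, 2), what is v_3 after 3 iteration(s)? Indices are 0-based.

v_0 = (3, 2).
v_1 = A·v_0 = (0, 2).
v_2 = A·v_1 = (1, 1).
v_3 = A·v_2 = (1, 0).

v_3 = (1, 0)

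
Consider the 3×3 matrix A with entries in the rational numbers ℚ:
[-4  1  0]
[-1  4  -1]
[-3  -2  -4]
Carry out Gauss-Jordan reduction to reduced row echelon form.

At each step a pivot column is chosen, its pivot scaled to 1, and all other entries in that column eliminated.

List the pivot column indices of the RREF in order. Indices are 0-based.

pivot columns: 0, 1, 2

step 1: normalize row 0 (÷-4) = (1, -1/4, 0)
  row 1: subtract -1×row0 = (0, 15/4, -1)
  row 2: subtract -3×row0 = (0, -11/4, -4)
step 2: normalize row 1 (÷15/4) = (0, 1, -4/15)
  row 0: subtract -1/4×row1 = (1, 0, -1/15)
  row 2: subtract -11/4×row1 = (0, 0, -71/15)
step 3: normalize row 2 (÷-71/15) = (0, 0, 1)
  row 0: subtract -1/15×row2 = (1, 0, 0)
  row 1: subtract -4/15×row2 = (0, 1, 0)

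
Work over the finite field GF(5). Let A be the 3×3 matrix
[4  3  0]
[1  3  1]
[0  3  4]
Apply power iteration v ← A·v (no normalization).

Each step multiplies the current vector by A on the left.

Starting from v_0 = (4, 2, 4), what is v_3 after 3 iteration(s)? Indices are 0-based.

v_0 = (4, 2, 4).
v_1 = A·v_0 = (2, 4, 2).
v_2 = A·v_1 = (0, 1, 0).
v_3 = A·v_2 = (3, 3, 3).

v_3 = (3, 3, 3)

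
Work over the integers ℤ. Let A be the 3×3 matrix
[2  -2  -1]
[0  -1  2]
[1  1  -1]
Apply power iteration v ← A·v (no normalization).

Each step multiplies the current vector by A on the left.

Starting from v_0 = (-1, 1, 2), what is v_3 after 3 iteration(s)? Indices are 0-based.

v_3 = (-17, 5, -22)

v_0 = (-1, 1, 2).
v_1 = A·v_0 = (-6, 3, -2).
v_2 = A·v_1 = (-16, -7, -1).
v_3 = A·v_2 = (-17, 5, -22).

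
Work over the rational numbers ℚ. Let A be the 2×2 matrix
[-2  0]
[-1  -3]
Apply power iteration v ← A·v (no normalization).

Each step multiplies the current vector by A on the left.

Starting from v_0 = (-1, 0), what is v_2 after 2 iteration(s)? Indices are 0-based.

v_2 = (-4, -5)

v_0 = (-1, 0).
v_1 = A·v_0 = (2, 1).
v_2 = A·v_1 = (-4, -5).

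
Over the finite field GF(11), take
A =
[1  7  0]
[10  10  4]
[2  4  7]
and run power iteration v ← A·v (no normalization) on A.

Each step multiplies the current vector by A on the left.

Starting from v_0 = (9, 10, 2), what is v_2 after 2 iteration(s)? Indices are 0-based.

v_2 = (2, 0, 2)

v_0 = (9, 10, 2).
v_1 = A·v_0 = (2, 0, 6).
v_2 = A·v_1 = (2, 0, 2).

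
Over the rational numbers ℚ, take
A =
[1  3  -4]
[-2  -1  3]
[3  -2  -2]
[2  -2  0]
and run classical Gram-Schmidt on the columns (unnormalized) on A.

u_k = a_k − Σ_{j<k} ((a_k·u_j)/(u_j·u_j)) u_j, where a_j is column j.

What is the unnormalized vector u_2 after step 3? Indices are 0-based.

u_2 = (-19/299, -67/299, -125/299, 10/23)

Step 1: u_0 = a_0 = (1, -2, 3, 2).
Step 2: u_1 = a_1 − (-5/18)·u_0 = (59/18, -14/9, -7/6, -13/9).
Step 3: u_2 = a_2 − (-8/9)·u_0 − (-278/299)·u_1 = (-19/299, -67/299, -125/299, 10/23).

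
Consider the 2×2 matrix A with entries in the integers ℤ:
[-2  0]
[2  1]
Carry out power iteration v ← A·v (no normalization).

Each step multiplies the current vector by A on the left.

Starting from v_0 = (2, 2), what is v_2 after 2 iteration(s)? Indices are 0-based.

v_0 = (2, 2).
v_1 = A·v_0 = (-4, 6).
v_2 = A·v_1 = (8, -2).

v_2 = (8, -2)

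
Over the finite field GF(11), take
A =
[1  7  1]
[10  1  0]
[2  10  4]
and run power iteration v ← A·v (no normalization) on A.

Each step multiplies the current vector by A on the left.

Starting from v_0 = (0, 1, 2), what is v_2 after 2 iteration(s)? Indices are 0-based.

v_0 = (0, 1, 2).
v_1 = A·v_0 = (9, 1, 7).
v_2 = A·v_1 = (1, 3, 1).

v_2 = (1, 3, 1)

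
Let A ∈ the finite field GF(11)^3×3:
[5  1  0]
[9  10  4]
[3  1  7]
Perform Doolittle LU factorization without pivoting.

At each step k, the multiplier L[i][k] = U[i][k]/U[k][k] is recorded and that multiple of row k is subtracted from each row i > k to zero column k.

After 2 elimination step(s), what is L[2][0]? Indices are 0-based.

L[2][0] = 5

Step 1: pivot at (0,0) is 5.
  row1 ← row1 − (4)·row0  ⇒  L[1][0]=4, U row1=(0, 6, 4)
  row2 ← row2 − (5)·row0  ⇒  L[2][0]=5, U row2=(0, 7, 7)
Step 2: pivot at (1,1) is 6.
  row2 ← row2 − (3)·row1  ⇒  L[2][1]=3, U row2=(0, 0, 6)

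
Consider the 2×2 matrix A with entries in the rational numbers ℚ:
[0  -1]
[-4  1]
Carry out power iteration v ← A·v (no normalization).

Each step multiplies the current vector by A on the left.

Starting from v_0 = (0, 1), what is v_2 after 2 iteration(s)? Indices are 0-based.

v_0 = (0, 1).
v_1 = A·v_0 = (-1, 1).
v_2 = A·v_1 = (-1, 5).

v_2 = (-1, 5)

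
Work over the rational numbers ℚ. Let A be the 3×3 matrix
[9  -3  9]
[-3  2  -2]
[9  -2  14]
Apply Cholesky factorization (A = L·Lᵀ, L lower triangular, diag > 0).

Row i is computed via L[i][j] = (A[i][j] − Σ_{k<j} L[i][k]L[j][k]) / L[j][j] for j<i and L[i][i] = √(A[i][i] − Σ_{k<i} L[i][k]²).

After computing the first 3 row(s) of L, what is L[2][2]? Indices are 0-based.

L[2][2] = 2

Step 1: L[0][0] = √(9) = 3.
  L[1][0] = (-3) / L[0][0] = -1.
Step 2: L[1][1] = √(1) = 1.
  L[2][0] = (9) / L[0][0] = 3.
  L[2][1] = (1) / L[1][1] = 1.
Step 3: L[2][2] = √(4) = 2.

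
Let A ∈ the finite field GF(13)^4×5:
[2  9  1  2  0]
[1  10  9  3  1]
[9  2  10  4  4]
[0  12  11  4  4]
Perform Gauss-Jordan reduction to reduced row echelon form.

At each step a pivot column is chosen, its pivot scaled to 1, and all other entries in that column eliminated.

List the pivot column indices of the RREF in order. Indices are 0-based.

[1] R0 /= 2  ⇒  (1, 11, 7, 1, 0)
     R1 -= 1·R0  ⇒  (0, 12, 2, 2, 1)
     R2 -= 9·R0  ⇒  (0, 7, 12, 8, 4)
[2] R1 /= 12  ⇒  (0, 1, 11, 11, 12)
     R0 -= 11·R1  ⇒  (1, 0, 3, 10, 11)
     R2 -= 7·R1  ⇒  (0, 0, 0, 9, 11)
     R3 -= 12·R1  ⇒  (0, 0, 9, 2, 3)
[3] R2 <-> R3
[3] R2 /= 9  ⇒  (0, 0, 1, 6, 9)
     R0 -= 3·R2  ⇒  (1, 0, 0, 5, 10)
     R1 -= 11·R2  ⇒  (0, 1, 0, 10, 4)
[4] R3 /= 9  ⇒  (0, 0, 0, 1, 7)
     R0 -= 5·R3  ⇒  (1, 0, 0, 0, 1)
     R1 -= 10·R3  ⇒  (0, 1, 0, 0, 12)
     R2 -= 6·R3  ⇒  (0, 0, 1, 0, 6)

pivot columns: 0, 1, 2, 3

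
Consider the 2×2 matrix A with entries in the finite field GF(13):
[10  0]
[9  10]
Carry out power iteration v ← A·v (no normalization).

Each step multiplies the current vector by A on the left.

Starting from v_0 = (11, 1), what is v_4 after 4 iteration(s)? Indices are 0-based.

v_0 = (11, 1).
v_1 = A·v_0 = (6, 5).
v_2 = A·v_1 = (8, 0).
v_3 = A·v_2 = (2, 7).
v_4 = A·v_3 = (7, 10).

v_4 = (7, 10)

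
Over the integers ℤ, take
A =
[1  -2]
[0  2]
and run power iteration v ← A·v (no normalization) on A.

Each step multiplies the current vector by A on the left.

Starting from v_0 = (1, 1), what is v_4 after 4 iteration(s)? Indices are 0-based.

v_4 = (-29, 16)

v_0 = (1, 1).
v_1 = A·v_0 = (-1, 2).
v_2 = A·v_1 = (-5, 4).
v_3 = A·v_2 = (-13, 8).
v_4 = A·v_3 = (-29, 16).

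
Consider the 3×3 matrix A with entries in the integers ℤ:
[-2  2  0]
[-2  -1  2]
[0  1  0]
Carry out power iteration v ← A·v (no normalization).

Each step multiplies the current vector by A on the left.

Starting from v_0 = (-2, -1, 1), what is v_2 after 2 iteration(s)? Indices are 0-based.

v_0 = (-2, -1, 1).
v_1 = A·v_0 = (2, 7, -1).
v_2 = A·v_1 = (10, -13, 7).

v_2 = (10, -13, 7)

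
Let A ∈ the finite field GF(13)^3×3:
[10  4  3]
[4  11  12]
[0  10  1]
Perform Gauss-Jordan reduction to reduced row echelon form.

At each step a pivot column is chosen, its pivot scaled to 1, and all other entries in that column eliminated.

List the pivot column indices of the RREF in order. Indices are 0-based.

pivot(0,0)=10: scale R0 → (1, 3, 12)
  clear (1,0): R1 −= (4)R0 → (0, 12, 3)
pivot(1,1)=12: scale R1 → (0, 1, 10)
  clear (0,1): R0 −= (3)R1 → (1, 0, 8)
  clear (2,1): R2 −= (10)R1 → (0, 0, 5)
pivot(2,2)=5: scale R2 → (0, 0, 1)
  clear (0,2): R0 −= (8)R2 → (1, 0, 0)
  clear (1,2): R1 −= (10)R2 → (0, 1, 0)

pivot columns: 0, 1, 2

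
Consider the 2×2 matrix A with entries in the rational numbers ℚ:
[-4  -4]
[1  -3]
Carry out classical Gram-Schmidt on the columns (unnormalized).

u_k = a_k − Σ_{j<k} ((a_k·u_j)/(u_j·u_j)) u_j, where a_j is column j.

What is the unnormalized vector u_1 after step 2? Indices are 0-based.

u_1 = (-16/17, -64/17)

Step 1: u_0 = a_0 = (-4, 1).
Step 2: u_1 = a_1 − (13/17)·u_0 = (-16/17, -64/17).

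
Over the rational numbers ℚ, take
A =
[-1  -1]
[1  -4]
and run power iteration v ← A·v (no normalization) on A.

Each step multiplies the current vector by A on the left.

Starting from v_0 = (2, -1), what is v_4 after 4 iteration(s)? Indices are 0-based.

v_4 = (-125, -350)

v_0 = (2, -1).
v_1 = A·v_0 = (-1, 6).
v_2 = A·v_1 = (-5, -25).
v_3 = A·v_2 = (30, 95).
v_4 = A·v_3 = (-125, -350).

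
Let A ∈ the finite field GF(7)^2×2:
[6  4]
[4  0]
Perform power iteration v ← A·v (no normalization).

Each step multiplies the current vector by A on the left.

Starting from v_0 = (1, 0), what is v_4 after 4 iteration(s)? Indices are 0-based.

v_4 = (4, 1)

v_0 = (1, 0).
v_1 = A·v_0 = (6, 4).
v_2 = A·v_1 = (3, 3).
v_3 = A·v_2 = (2, 5).
v_4 = A·v_3 = (4, 1).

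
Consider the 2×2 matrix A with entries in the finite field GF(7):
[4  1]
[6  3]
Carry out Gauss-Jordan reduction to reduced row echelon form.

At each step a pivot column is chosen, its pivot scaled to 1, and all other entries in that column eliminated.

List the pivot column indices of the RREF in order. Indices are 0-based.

pivot(0,0)=4: scale R0 → (1, 2)
  clear (1,0): R1 −= (6)R0 → (0, 5)
pivot(1,1)=5: scale R1 → (0, 1)
  clear (0,1): R0 −= (2)R1 → (1, 0)

pivot columns: 0, 1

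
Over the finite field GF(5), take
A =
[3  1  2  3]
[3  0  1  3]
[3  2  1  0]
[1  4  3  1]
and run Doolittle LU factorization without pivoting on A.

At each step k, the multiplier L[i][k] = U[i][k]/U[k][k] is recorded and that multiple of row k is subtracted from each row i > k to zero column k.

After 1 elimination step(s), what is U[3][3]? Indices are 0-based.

k=0: U[0][0]=3
  eliminate (1,0): mult=1, new row 1: (0, 4, 4, 0); set L[1][0]=1
  eliminate (2,0): mult=1, new row 2: (0, 1, 4, 2); set L[2][0]=1
  eliminate (3,0): mult=2, new row 3: (0, 2, 4, 0); set L[3][0]=2

U[3][3] = 0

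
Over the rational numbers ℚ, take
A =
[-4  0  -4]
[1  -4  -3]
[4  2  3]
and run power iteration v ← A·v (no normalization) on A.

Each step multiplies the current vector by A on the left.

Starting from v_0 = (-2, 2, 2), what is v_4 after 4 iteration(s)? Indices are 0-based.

v_0 = (-2, 2, 2).
v_1 = A·v_0 = (0, -16, 2).
v_2 = A·v_1 = (-8, 58, -26).
v_3 = A·v_2 = (136, -162, 6).
v_4 = A·v_3 = (-568, 766, 238).

v_4 = (-568, 766, 238)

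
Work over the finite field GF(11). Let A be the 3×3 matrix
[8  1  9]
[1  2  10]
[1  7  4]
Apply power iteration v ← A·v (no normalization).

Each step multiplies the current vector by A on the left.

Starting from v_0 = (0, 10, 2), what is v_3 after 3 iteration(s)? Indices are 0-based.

v_0 = (0, 10, 2).
v_1 = A·v_0 = (6, 7, 1).
v_2 = A·v_1 = (9, 8, 4).
v_3 = A·v_2 = (6, 10, 4).

v_3 = (6, 10, 4)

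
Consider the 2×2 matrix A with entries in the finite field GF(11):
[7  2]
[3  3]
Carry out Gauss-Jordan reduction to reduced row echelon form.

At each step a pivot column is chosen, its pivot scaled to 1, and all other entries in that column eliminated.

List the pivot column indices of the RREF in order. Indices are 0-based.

pivot columns: 0, 1

pivot(0,0)=7: scale R0 → (1, 5)
  clear (1,0): R1 −= (3)R0 → (0, 10)
pivot(1,1)=10: scale R1 → (0, 1)
  clear (0,1): R0 −= (5)R1 → (1, 0)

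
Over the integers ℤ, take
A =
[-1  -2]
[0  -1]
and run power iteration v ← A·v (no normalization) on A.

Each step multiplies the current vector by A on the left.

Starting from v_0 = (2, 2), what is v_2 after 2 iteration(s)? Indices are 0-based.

v_0 = (2, 2).
v_1 = A·v_0 = (-6, -2).
v_2 = A·v_1 = (10, 2).

v_2 = (10, 2)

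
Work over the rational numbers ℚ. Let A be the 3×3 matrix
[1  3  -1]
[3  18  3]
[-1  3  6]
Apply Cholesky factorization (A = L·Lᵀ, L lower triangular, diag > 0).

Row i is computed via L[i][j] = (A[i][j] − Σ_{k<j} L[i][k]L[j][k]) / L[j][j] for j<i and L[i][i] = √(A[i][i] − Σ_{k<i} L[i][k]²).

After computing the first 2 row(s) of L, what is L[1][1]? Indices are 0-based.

L[1][1] = 3

Step 1: L[0][0] = √(1) = 1.
  L[1][0] = (3) / L[0][0] = 3.
Step 2: L[1][1] = √(9) = 3.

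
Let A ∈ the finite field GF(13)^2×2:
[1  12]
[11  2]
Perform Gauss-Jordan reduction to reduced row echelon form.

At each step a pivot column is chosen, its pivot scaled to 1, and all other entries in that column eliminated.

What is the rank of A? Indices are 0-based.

step 1: normalize row 0 (÷1) = (1, 12)
  row 1: subtract 11×row0 = (0, 0)
skip col 1 (zero from row 1)

rank = 1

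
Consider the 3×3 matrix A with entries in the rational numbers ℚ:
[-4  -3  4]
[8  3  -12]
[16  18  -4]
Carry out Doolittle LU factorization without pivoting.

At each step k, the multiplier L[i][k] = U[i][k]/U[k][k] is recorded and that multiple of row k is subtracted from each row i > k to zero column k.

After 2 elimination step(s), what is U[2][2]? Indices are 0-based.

Step 1: pivot at (0,0) is -4.
  row1 ← row1 − (-2)·row0  ⇒  L[1][0]=-2, U row1=(0, -3, -4)
  row2 ← row2 − (-4)·row0  ⇒  L[2][0]=-4, U row2=(0, 6, 12)
Step 2: pivot at (1,1) is -3.
  row2 ← row2 − (-2)·row1  ⇒  L[2][1]=-2, U row2=(0, 0, 4)

U[2][2] = 4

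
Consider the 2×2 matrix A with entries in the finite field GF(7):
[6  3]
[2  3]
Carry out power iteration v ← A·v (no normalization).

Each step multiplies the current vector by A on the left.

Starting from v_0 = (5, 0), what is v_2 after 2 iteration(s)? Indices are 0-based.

v_0 = (5, 0).
v_1 = A·v_0 = (2, 3).
v_2 = A·v_1 = (0, 6).

v_2 = (0, 6)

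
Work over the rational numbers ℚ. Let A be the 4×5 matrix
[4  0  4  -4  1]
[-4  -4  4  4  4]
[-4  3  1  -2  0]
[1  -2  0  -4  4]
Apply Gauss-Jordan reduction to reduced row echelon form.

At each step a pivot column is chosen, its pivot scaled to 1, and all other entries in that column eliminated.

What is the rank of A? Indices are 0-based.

pivot(0,0)=4: scale R0 → (1, 0, 1, -1, 1/4)
  clear (1,0): R1 −= (-4)R0 → (0, -4, 8, 0, 5)
  clear (2,0): R2 −= (-4)R0 → (0, 3, 5, -6, 1)
  clear (3,0): R3 −= (1)R0 → (0, -2, -1, -3, 15/4)
pivot(1,1)=-4: scale R1 → (0, 1, -2, 0, -5/4)
  clear (2,1): R2 −= (3)R1 → (0, 0, 11, -6, 19/4)
  clear (3,1): R3 −= (-2)R1 → (0, 0, -5, -3, 5/4)
pivot(2,2)=11: scale R2 → (0, 0, 1, -6/11, 19/44)
  clear (0,2): R0 −= (1)R2 → (1, 0, 0, -5/11, -2/11)
  clear (1,2): R1 −= (-2)R2 → (0, 1, 0, -12/11, -17/44)
  clear (3,2): R3 −= (-5)R2 → (0, 0, 0, -63/11, 75/22)
pivot(3,3)=-63/11: scale R3 → (0, 0, 0, 1, -25/42)
  clear (0,3): R0 −= (-5/11)R3 → (1, 0, 0, 0, -19/42)
  clear (1,3): R1 −= (-12/11)R3 → (0, 1, 0, 0, -29/28)
  clear (2,3): R2 −= (-6/11)R3 → (0, 0, 1, 0, 3/28)

rank = 4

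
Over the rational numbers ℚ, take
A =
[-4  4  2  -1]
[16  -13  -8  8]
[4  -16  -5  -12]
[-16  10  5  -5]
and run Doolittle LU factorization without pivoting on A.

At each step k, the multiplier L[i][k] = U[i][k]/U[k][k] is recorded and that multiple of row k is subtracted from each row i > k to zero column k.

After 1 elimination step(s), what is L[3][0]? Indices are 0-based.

[col 0] pivot -4
  R1 -= -4*R0 → (0, 3, 0, 4)  (L[1][0] := -4)
  R2 -= -1*R0 → (0, -12, -3, -13)  (L[2][0] := -1)
  R3 -= 4*R0 → (0, -6, -3, -1)  (L[3][0] := 4)

L[3][0] = 4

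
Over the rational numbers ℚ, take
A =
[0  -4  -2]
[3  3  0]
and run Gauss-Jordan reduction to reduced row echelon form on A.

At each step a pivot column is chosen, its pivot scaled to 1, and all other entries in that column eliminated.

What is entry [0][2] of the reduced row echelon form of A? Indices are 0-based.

[1] R0 <-> R1
[1] R0 /= 3  ⇒  (1, 1, 0)
[2] R1 /= -4  ⇒  (0, 1, 1/2)
     R0 -= 1·R1  ⇒  (1, 0, -1/2)

M[0][2] = -1/2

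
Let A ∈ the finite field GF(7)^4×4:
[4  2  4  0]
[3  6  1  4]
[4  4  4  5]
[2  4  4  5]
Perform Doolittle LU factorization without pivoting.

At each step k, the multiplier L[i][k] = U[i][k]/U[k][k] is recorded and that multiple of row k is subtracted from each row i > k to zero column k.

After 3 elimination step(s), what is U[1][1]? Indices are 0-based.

[col 0] pivot 4
  R1 -= 6*R0 → (0, 1, 5, 4)  (L[1][0] := 6)
  R2 -= 1*R0 → (0, 2, 0, 5)  (L[2][0] := 1)
  R3 -= 4*R0 → (0, 3, 2, 5)  (L[3][0] := 4)
[col 1] pivot 1
  R2 -= 2*R1 → (0, 0, 4, 4)  (L[2][1] := 2)
  R3 -= 3*R1 → (0, 0, 1, 0)  (L[3][1] := 3)
[col 2] pivot 4
  R3 -= 2*R2 → (0, 0, 0, 6)  (L[3][2] := 2)

U[1][1] = 1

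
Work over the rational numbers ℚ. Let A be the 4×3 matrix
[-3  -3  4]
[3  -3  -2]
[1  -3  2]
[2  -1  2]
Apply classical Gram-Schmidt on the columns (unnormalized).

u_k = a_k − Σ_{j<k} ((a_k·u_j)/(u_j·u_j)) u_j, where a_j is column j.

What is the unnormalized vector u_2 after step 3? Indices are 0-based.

Step 1: u_0 = a_0 = (-3, 3, 1, 2).
Step 2: u_1 = a_1 − (-5/23)·u_0 = (-84/23, -54/23, -64/23, -13/23).
Step 3: u_2 = a_2 − (-12/23)·u_0 − (-382/619)·u_1 = (112/619, -1166/619, 498/619, 1668/619).

u_2 = (112/619, -1166/619, 498/619, 1668/619)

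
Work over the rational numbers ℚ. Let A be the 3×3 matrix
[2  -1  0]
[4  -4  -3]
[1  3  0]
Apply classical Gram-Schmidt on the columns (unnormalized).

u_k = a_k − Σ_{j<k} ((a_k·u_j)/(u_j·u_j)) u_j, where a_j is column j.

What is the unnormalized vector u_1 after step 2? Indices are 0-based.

u_1 = (3/7, -8/7, 26/7)

Step 1: u_0 = a_0 = (2, 4, 1).
Step 2: u_1 = a_1 − (-5/7)·u_0 = (3/7, -8/7, 26/7).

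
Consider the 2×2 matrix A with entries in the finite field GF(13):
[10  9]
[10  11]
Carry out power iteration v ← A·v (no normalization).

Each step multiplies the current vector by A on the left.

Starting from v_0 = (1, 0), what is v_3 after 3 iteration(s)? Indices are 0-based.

v_3 = (7, 11)

v_0 = (1, 0).
v_1 = A·v_0 = (10, 10).
v_2 = A·v_1 = (8, 2).
v_3 = A·v_2 = (7, 11).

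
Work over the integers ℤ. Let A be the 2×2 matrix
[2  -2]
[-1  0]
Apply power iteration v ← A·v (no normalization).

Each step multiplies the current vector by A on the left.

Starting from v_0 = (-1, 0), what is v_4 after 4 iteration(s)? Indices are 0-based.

v_4 = (-44, 16)

v_0 = (-1, 0).
v_1 = A·v_0 = (-2, 1).
v_2 = A·v_1 = (-6, 2).
v_3 = A·v_2 = (-16, 6).
v_4 = A·v_3 = (-44, 16).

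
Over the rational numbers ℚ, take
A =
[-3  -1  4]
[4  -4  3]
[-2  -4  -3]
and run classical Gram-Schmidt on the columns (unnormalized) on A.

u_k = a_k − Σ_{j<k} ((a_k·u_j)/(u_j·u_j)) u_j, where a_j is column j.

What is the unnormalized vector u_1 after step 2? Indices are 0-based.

u_1 = (-44/29, -96/29, -126/29)

Step 1: u_0 = a_0 = (-3, 4, -2).
Step 2: u_1 = a_1 − (-5/29)·u_0 = (-44/29, -96/29, -126/29).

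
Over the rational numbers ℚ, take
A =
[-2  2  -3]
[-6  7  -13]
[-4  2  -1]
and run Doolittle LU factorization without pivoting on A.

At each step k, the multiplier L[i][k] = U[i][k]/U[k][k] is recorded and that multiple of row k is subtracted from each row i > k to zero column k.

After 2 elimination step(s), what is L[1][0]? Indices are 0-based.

L[1][0] = 3

k=0: U[0][0]=-2
  eliminate (1,0): mult=3, new row 1: (0, 1, -4); set L[1][0]=3
  eliminate (2,0): mult=2, new row 2: (0, -2, 5); set L[2][0]=2
k=1: U[1][1]=1
  eliminate (2,1): mult=-2, new row 2: (0, 0, -3); set L[2][1]=-2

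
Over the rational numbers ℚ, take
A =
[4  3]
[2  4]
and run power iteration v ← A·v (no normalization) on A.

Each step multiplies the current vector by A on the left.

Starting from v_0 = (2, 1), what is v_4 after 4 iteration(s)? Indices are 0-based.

v_0 = (2, 1).
v_1 = A·v_0 = (11, 8).
v_2 = A·v_1 = (68, 54).
v_3 = A·v_2 = (434, 352).
v_4 = A·v_3 = (2792, 2276).

v_4 = (2792, 2276)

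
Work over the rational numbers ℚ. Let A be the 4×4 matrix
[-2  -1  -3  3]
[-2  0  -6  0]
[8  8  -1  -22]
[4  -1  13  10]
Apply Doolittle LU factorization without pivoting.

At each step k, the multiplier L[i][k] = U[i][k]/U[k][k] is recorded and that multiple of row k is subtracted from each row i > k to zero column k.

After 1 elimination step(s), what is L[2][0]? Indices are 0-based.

[col 0] pivot -2
  R1 -= 1*R0 → (0, 1, -3, -3)  (L[1][0] := 1)
  R2 -= -4*R0 → (0, 4, -13, -10)  (L[2][0] := -4)
  R3 -= -2*R0 → (0, -3, 7, 16)  (L[3][0] := -2)

L[2][0] = -4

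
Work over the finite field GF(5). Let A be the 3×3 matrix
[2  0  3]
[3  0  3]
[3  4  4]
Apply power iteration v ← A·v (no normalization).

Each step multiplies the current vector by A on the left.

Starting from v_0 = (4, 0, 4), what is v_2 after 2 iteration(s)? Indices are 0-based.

v_2 = (4, 4, 3)

v_0 = (4, 0, 4).
v_1 = A·v_0 = (0, 4, 3).
v_2 = A·v_1 = (4, 4, 3).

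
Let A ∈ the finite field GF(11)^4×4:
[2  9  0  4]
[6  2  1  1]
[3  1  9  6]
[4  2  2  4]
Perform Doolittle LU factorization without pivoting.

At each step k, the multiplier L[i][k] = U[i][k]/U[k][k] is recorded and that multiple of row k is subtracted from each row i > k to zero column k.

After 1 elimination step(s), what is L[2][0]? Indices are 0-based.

L[2][0] = 7

Step 1: pivot at (0,0) is 2.
  row1 ← row1 − (3)·row0  ⇒  L[1][0]=3, U row1=(0, 8, 1, 0)
  row2 ← row2 − (7)·row0  ⇒  L[2][0]=7, U row2=(0, 4, 9, 0)
  row3 ← row3 − (2)·row0  ⇒  L[3][0]=2, U row3=(0, 6, 2, 7)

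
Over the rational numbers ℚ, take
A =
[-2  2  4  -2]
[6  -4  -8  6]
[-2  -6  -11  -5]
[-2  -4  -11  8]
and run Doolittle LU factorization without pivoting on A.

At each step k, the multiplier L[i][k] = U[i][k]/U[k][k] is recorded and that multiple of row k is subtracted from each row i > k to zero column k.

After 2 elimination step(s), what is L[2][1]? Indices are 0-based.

L[2][1] = -4

k=0: U[0][0]=-2
  eliminate (1,0): mult=-3, new row 1: (0, 2, 4, 0); set L[1][0]=-3
  eliminate (2,0): mult=1, new row 2: (0, -8, -15, -3); set L[2][0]=1
  eliminate (3,0): mult=1, new row 3: (0, -6, -15, 10); set L[3][0]=1
k=1: U[1][1]=2
  eliminate (2,1): mult=-4, new row 2: (0, 0, 1, -3); set L[2][1]=-4
  eliminate (3,1): mult=-3, new row 3: (0, 0, -3, 10); set L[3][1]=-3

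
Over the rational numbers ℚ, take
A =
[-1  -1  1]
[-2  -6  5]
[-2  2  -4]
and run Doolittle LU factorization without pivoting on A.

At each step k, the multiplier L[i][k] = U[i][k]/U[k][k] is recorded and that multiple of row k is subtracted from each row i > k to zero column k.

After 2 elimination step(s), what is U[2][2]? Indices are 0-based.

Step 1: pivot at (0,0) is -1.
  row1 ← row1 − (2)·row0  ⇒  L[1][0]=2, U row1=(0, -4, 3)
  row2 ← row2 − (2)·row0  ⇒  L[2][0]=2, U row2=(0, 4, -6)
Step 2: pivot at (1,1) is -4.
  row2 ← row2 − (-1)·row1  ⇒  L[2][1]=-1, U row2=(0, 0, -3)

U[2][2] = -3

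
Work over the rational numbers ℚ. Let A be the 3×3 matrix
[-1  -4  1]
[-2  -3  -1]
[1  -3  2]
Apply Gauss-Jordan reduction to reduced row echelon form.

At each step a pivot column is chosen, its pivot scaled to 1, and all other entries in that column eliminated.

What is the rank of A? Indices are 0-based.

rank = 3

step 1: normalize row 0 (÷-1) = (1, 4, -1)
  row 1: subtract -2×row0 = (0, 5, -3)
  row 2: subtract 1×row0 = (0, -7, 3)
step 2: normalize row 1 (÷5) = (0, 1, -3/5)
  row 0: subtract 4×row1 = (1, 0, 7/5)
  row 2: subtract -7×row1 = (0, 0, -6/5)
step 3: normalize row 2 (÷-6/5) = (0, 0, 1)
  row 0: subtract 7/5×row2 = (1, 0, 0)
  row 1: subtract -3/5×row2 = (0, 1, 0)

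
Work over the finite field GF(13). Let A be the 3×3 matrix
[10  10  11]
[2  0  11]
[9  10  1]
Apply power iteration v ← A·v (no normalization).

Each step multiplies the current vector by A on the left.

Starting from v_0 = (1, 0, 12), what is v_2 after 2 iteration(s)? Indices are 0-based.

v_2 = (1, 8, 0)

v_0 = (1, 0, 12).
v_1 = A·v_0 = (12, 4, 8).
v_2 = A·v_1 = (1, 8, 0).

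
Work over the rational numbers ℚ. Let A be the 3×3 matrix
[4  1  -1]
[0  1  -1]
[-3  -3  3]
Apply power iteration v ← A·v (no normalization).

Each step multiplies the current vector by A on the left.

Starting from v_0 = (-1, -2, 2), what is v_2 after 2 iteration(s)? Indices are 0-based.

v_2 = (-51, -19, 81)

v_0 = (-1, -2, 2).
v_1 = A·v_0 = (-8, -4, 15).
v_2 = A·v_1 = (-51, -19, 81).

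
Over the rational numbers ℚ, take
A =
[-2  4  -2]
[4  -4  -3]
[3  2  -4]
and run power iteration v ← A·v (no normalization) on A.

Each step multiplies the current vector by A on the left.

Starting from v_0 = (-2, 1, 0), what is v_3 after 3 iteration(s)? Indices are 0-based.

v_3 = (448, -640, -48)

v_0 = (-2, 1, 0).
v_1 = A·v_0 = (8, -12, -4).
v_2 = A·v_1 = (-56, 92, 16).
v_3 = A·v_2 = (448, -640, -48).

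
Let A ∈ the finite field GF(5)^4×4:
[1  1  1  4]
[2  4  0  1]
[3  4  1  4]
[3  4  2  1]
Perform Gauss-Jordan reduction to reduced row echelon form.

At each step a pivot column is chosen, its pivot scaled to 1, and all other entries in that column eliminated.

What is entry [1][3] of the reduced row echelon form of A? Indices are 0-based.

M[1][3] = 1

pivot(0,0)=1: scale R0 → (1, 1, 1, 4)
  clear (1,0): R1 −= (2)R0 → (0, 2, 3, 3)
  clear (2,0): R2 −= (3)R0 → (0, 1, 3, 2)
  clear (3,0): R3 −= (3)R0 → (0, 1, 4, 4)
pivot(1,1)=2: scale R1 → (0, 1, 4, 4)
  clear (0,1): R0 −= (1)R1 → (1, 0, 2, 0)
  clear (2,1): R2 −= (1)R1 → (0, 0, 4, 3)
  clear (3,1): R3 −= (1)R1 → (0, 0, 0, 0)
pivot(2,2)=4: scale R2 → (0, 0, 1, 2)
  clear (0,2): R0 −= (2)R2 → (1, 0, 0, 1)
  clear (1,2): R1 −= (4)R2 → (0, 1, 0, 1)
col 3: no nonzero at/below row 3; advance.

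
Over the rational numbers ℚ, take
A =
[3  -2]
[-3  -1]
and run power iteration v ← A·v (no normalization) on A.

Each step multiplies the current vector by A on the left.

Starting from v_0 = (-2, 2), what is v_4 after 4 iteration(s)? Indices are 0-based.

v_0 = (-2, 2).
v_1 = A·v_0 = (-10, 4).
v_2 = A·v_1 = (-38, 26).
v_3 = A·v_2 = (-166, 88).
v_4 = A·v_3 = (-674, 410).

v_4 = (-674, 410)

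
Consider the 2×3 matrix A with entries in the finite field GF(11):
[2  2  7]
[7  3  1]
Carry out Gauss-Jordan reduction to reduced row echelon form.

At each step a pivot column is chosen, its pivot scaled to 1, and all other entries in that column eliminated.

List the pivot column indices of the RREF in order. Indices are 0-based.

pivot columns: 0, 1

[1] R0 /= 2  ⇒  (1, 1, 9)
     R1 -= 7·R0  ⇒  (0, 7, 4)
[2] R1 /= 7  ⇒  (0, 1, 10)
     R0 -= 1·R1  ⇒  (1, 0, 10)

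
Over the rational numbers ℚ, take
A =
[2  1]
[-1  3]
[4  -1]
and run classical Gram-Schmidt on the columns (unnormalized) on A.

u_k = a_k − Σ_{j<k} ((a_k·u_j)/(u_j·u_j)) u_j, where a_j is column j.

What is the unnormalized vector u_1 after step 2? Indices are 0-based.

Step 1: u_0 = a_0 = (2, -1, 4).
Step 2: u_1 = a_1 − (-5/21)·u_0 = (31/21, 58/21, -1/21).

u_1 = (31/21, 58/21, -1/21)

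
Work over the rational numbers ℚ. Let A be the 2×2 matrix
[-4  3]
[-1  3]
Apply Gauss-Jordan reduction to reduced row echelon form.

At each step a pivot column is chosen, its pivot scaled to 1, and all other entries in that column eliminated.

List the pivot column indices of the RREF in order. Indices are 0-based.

pivot columns: 0, 1

[1] R0 /= -4  ⇒  (1, -3/4)
     R1 -= -1·R0  ⇒  (0, 9/4)
[2] R1 /= 9/4  ⇒  (0, 1)
     R0 -= -3/4·R1  ⇒  (1, 0)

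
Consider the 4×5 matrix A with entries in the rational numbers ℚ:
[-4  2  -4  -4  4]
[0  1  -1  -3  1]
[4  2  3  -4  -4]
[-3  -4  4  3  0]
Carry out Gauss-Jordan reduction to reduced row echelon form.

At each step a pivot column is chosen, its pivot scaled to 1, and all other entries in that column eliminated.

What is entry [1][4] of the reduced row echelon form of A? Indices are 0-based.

M[1][4] = -14/15

pivot(0,0)=-4: scale R0 → (1, -1/2, 1, 1, -1)
  clear (2,0): R2 −= (4)R0 → (0, 4, -1, -8, 0)
  clear (3,0): R3 −= (-3)R0 → (0, -11/2, 7, 6, -3)
pivot(1,1)=1: scale R1 → (0, 1, -1, -3, 1)
  clear (0,1): R0 −= (-1/2)R1 → (1, 0, 1/2, -1/2, -1/2)
  clear (2,1): R2 −= (4)R1 → (0, 0, 3, 4, -4)
  clear (3,1): R3 −= (-11/2)R1 → (0, 0, 3/2, -21/2, 5/2)
pivot(2,2)=3: scale R2 → (0, 0, 1, 4/3, -4/3)
  clear (0,2): R0 −= (1/2)R2 → (1, 0, 0, -7/6, 1/6)
  clear (1,2): R1 −= (-1)R2 → (0, 1, 0, -5/3, -1/3)
  clear (3,2): R3 −= (3/2)R2 → (0, 0, 0, -25/2, 9/2)
pivot(3,3)=-25/2: scale R3 → (0, 0, 0, 1, -9/25)
  clear (0,3): R0 −= (-7/6)R3 → (1, 0, 0, 0, -19/75)
  clear (1,3): R1 −= (-5/3)R3 → (0, 1, 0, 0, -14/15)
  clear (2,3): R2 −= (4/3)R3 → (0, 0, 1, 0, -64/75)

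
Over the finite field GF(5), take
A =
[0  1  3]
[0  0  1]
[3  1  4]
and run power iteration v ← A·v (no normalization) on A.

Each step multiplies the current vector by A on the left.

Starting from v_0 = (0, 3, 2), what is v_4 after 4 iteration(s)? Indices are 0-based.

v_0 = (0, 3, 2).
v_1 = A·v_0 = (4, 2, 1).
v_2 = A·v_1 = (0, 1, 3).
v_3 = A·v_2 = (0, 3, 3).
v_4 = A·v_3 = (2, 3, 0).

v_4 = (2, 3, 0)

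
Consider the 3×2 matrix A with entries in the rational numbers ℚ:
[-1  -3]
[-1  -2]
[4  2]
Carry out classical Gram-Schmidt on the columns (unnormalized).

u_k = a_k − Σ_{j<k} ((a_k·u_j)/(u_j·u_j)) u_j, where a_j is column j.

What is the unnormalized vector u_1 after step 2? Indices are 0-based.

Step 1: u_0 = a_0 = (-1, -1, 4).
Step 2: u_1 = a_1 − (13/18)·u_0 = (-41/18, -23/18, -8/9).

u_1 = (-41/18, -23/18, -8/9)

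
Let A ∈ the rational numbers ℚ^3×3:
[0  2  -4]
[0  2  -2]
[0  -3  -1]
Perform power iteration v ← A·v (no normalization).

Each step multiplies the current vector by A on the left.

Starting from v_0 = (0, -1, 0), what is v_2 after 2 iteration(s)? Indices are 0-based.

v_0 = (0, -1, 0).
v_1 = A·v_0 = (-2, -2, 3).
v_2 = A·v_1 = (-16, -10, 3).

v_2 = (-16, -10, 3)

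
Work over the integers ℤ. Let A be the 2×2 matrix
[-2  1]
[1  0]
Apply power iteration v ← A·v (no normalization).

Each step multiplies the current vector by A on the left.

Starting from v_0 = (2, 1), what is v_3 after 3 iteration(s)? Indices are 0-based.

v_0 = (2, 1).
v_1 = A·v_0 = (-3, 2).
v_2 = A·v_1 = (8, -3).
v_3 = A·v_2 = (-19, 8).

v_3 = (-19, 8)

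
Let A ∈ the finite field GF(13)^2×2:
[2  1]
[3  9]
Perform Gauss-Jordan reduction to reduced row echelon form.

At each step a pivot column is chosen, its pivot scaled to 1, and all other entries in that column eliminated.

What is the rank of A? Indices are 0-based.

rank = 2

step 1: normalize row 0 (÷2) = (1, 7)
  row 1: subtract 3×row0 = (0, 1)
step 2: normalize row 1 (÷1) = (0, 1)
  row 0: subtract 7×row1 = (1, 0)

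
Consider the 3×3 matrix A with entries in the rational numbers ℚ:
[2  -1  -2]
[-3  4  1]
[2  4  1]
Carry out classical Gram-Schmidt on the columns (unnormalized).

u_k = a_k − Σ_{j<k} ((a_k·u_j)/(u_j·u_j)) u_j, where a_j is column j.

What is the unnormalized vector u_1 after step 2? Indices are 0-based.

Step 1: u_0 = a_0 = (2, -3, 2).
Step 2: u_1 = a_1 − (-6/17)·u_0 = (-5/17, 50/17, 80/17).

u_1 = (-5/17, 50/17, 80/17)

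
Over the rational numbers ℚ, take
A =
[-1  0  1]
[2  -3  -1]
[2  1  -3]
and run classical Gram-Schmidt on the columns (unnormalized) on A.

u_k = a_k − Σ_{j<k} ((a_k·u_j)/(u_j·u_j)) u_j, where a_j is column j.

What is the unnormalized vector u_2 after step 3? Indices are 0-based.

u_2 = (-8/37, -1/37, -3/37)

Step 1: u_0 = a_0 = (-1, 2, 2).
Step 2: u_1 = a_1 − (-4/9)·u_0 = (-4/9, -19/9, 17/9).
Step 3: u_2 = a_2 − (-1)·u_0 − (-18/37)·u_1 = (-8/37, -1/37, -3/37).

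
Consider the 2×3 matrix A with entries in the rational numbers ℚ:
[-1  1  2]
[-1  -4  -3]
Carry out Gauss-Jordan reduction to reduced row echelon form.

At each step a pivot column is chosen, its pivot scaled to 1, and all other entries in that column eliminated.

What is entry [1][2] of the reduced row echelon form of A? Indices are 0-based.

M[1][2] = 1

step 1: normalize row 0 (÷-1) = (1, -1, -2)
  row 1: subtract -1×row0 = (0, -5, -5)
step 2: normalize row 1 (÷-5) = (0, 1, 1)
  row 0: subtract -1×row1 = (1, 0, -1)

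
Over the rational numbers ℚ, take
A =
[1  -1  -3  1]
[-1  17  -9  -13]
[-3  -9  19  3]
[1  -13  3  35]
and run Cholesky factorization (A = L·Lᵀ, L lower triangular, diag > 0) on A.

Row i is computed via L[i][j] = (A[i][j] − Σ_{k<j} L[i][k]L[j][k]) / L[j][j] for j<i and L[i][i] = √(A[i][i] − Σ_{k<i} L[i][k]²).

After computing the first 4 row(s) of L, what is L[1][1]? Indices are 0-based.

Step 1: L[0][0] = √(1) = 1.
  L[1][0] = (-1) / L[0][0] = -1.
Step 2: L[1][1] = √(16) = 4.
  L[2][0] = (-3) / L[0][0] = -3.
  L[2][1] = (-12) / L[1][1] = -3.
Step 3: L[2][2] = √(1) = 1.
  L[3][0] = (1) / L[0][0] = 1.
  L[3][1] = (-12) / L[1][1] = -3.
  L[3][2] = (-3) / L[2][2] = -3.
Step 4: L[3][3] = √(16) = 4.

L[1][1] = 4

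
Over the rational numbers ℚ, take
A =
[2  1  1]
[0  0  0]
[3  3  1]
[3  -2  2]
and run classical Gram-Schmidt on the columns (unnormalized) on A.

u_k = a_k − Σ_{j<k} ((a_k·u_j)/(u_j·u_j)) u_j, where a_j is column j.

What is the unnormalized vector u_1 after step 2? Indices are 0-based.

u_1 = (6/11, 0, 51/22, -59/22)

Step 1: u_0 = a_0 = (2, 0, 3, 3).
Step 2: u_1 = a_1 − (5/22)·u_0 = (6/11, 0, 51/22, -59/22).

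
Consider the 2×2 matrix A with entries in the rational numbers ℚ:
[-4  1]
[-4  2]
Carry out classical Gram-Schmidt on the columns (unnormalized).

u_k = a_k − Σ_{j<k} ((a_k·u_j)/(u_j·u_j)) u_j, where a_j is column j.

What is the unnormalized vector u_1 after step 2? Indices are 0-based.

u_1 = (-1/2, 1/2)

Step 1: u_0 = a_0 = (-4, -4).
Step 2: u_1 = a_1 − (-3/8)·u_0 = (-1/2, 1/2).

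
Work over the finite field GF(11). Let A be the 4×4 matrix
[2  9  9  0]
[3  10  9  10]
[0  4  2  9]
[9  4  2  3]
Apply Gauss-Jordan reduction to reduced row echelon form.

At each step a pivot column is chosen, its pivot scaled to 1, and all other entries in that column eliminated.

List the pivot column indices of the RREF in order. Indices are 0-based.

pivot columns: 0, 1, 2

pivot(0,0)=2: scale R0 → (1, 10, 10, 0)
  clear (1,0): R1 −= (3)R0 → (0, 2, 1, 10)
  clear (3,0): R3 −= (9)R0 → (0, 2, 0, 3)
pivot(1,1)=2: scale R1 → (0, 1, 6, 5)
  clear (0,1): R0 −= (10)R1 → (1, 0, 5, 5)
  clear (2,1): R2 −= (4)R1 → (0, 0, 0, 0)
  clear (3,1): R3 −= (2)R1 → (0, 0, 10, 4)
pivot(2,2): swap R2↔R3
pivot(2,2)=10: scale R2 → (0, 0, 1, 7)
  clear (0,2): R0 −= (5)R2 → (1, 0, 0, 3)
  clear (1,2): R1 −= (6)R2 → (0, 1, 0, 7)
col 3: no nonzero at/below row 3; advance.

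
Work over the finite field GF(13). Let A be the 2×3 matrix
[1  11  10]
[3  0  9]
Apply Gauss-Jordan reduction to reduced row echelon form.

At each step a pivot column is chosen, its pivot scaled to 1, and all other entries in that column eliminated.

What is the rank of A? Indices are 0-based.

step 1: normalize row 0 (÷1) = (1, 11, 10)
  row 1: subtract 3×row0 = (0, 6, 5)
step 2: normalize row 1 (÷6) = (0, 1, 3)
  row 0: subtract 11×row1 = (1, 0, 3)

rank = 2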